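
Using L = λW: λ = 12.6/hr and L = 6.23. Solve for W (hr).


W = L/λ = 6.23/12.6 = 0.4944 hr

Final: 0.4944 hr


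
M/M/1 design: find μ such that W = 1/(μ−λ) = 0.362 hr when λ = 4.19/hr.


W = 1/(μ−λ) ⇒ μ − λ = 1/W = 1/0.362 = 2.7624
μ = λ + 1/W = 4.19 + 2.7624 = 6.9524 per hr

Final: 6.9524 /hr


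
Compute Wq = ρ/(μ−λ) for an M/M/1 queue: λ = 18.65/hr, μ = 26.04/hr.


ρ = 18.65/26.04 = 0.7162
Wq = ρ/(μ−λ) = 0.7162/(26.04 − 18.65) = 0.7162/7.39 = 0.09692 hr

Final: 0.09692 hr


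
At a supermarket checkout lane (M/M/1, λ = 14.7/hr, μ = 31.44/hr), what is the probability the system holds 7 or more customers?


ρ = 14.7/31.44 = 0.4676
P(N ≥ n) = ρ^n = 0.4676^7 = 0.004885

Final: 0.004885


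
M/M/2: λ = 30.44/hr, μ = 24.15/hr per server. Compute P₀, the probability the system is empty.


a = λ/μ = 30.44/24.15 = 1.2605; ρ = a/c = 0.6302
Σ_{k=0}^{1} a^k/k! (terms k=0..1) = 1.00000 + 1.26046 = 2.26046
Tail: a^2/(2!(1−ρ)) = 1.58875/(2·0.3698) = 2.14828
P₀ = 1/(2.26046 + 2.14828) = 1/4.40873 = 0.226822

Final: 0.226822


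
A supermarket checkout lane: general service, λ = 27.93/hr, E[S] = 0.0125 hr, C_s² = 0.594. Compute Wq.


ρ = λ·E[S] = 27.93·0.0125 = 0.3491
E[S²] = E[S]²(1+C_s²) = 0.0125²·(1+0.594) = 0.0002491
Wq = λ·E[S²]/(2(1−ρ)) = 27.93·0.0002491/(2·0.6509) = 0.005344 hr

Final: 0.005344 hr


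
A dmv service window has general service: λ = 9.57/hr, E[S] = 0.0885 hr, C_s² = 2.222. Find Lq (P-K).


ρ = λ·E[S] = 9.57·0.0885 = 0.8469
Lq = ρ²(1+C_s²)/(2(1−ρ)) = 0.7173·(1+2.222)/(2·0.1531)
= 0.7173·3.2220/0.3061 = 7.55020

Final: 7.55020


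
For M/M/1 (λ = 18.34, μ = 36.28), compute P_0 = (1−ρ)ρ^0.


ρ = 18.34/36.28 = 0.5055
P_n = (1−ρ)·ρ^n = (1 − 0.5055)·0.5055^0 = 0.4945·1.000000 = 0.494487

Final: 0.494487


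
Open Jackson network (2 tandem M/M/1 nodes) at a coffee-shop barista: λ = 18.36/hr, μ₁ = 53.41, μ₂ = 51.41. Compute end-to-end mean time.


Each node sees arrival rate λ = 18.36/hr (tandem ⇒ throughput preserved).
W₁ = 1/(μ₁−λ) = 1/(53.41−18.36) = 0.02853 hr
W₂ = 1/(μ₂−λ) = 1/(51.41−18.36) = 0.03026 hr
W_total = W₁ + W₂ = 0.02853 + 0.03026 = 0.05879 hr

Final: 0.05879 hr


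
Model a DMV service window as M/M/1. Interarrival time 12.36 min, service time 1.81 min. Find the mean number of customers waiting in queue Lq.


λ = 60/12.36 = 4.8544 /hr
μ = 60/1.81 = 33.1492 /hr
ρ = λ/μ = 4.8544/33.1492 = 0.1464
Lq = ρ²/(1−ρ) = 0.02144/0.8536 = 0.02512

Final: 0.02512


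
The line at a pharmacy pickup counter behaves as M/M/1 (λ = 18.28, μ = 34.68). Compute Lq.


ρ = 18.28/34.68 = 0.5271
Lq = ρ²/(1−ρ) = 0.2778/0.4729 = 0.5875

Final: 0.5875


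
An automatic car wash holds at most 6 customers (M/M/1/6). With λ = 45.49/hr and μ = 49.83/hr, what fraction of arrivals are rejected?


ρ = λ/μ = 45.49/49.83 = 0.9129
P_K = (1−ρ)ρ^K/(1−ρ^(K+1)) = (0.08710·0.578829)/(1 − 0.528415)
= 0.050414/0.471585 = 0.106903

Final: 0.106903


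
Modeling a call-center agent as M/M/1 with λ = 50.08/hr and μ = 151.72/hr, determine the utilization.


ρ = λ/μ = 50.08/151.72 = 0.3301

Final: 0.3301


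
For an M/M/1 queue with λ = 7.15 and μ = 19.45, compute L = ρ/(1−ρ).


ρ = λ/μ = 7.15/19.45 = 0.3676
L = ρ/(1−ρ) = 0.3676/(1 − 0.3676) = 0.3676/0.6324 = 0.5813

Final: 0.5813


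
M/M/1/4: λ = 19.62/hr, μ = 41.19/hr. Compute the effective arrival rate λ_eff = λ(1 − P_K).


ρ = 0.4763; P_K = (1−ρ)ρ^4/(1−ρ^5) = 0.027636
λ_eff = λ(1 − P_K) = 19.62·(1 − 0.027636) = 19.62·0.972364 = 19.0778 /hr

Final: 19.0778 /hr


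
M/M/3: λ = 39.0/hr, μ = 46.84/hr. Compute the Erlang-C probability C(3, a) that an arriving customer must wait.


a = λ/μ = 0.8326; ρ = a/3 = 0.2775
P₀ = 0.432449 (from M/M/c formula)
C(c,a) = [a^c/(c!(1−ρ))]·P₀ = [0.57722/(6·0.7225)]·0.432449
= 0.13316·0.432449 = 0.057585

Final: 0.057585


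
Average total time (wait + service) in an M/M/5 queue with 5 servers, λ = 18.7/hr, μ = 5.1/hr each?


a = 3.6667; ρ = 0.7333; P₀ = 0.020900
Lq = P₀·a^c·ρ/(c!(1−ρ)²) = 1.19036
Wq = Lq/λ = 1.19036/18.7 = 0.06366 hr
W = Wq + 1/μ = 0.06366 + 0.19608 = 0.25973 hr

Final: 0.25973 hr


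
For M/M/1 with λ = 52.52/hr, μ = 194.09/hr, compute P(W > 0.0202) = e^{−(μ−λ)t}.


W ~ Exponential(μ−λ) for M/M/1.
μ − λ = 194.09 − 52.52 = 141.5700
P(W > t) = e^{−(μ−λ)t} = e^{−2.8597} = 0.057285

Final: 0.057285


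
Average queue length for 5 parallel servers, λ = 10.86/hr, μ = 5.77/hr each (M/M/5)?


a = λ/μ = 1.8821; ρ = a/5 = 0.3764
P₀ = 0.151442
Lq = P₀·a^c·ρ / (c!·(1−ρ)²) = 0.151442·23.61947·0.3764/(120·0.38884)
= 0.02886

Final: 0.02886


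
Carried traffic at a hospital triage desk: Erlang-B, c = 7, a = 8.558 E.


B(7,8.558) = 0.338721 (Erlang-B)
Carried load = a(1 − B) = 8.558·(1 − 0.338721) = 8.558·0.661279 = 5.6592 E

Final: 5.6592 Erlangs


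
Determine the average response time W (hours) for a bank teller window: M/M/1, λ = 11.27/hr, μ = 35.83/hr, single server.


W = 1/(μ−λ) = 1/(35.83 − 11.27) = 1/24.56 = 0.04072 hr

Final: 0.04072 hr


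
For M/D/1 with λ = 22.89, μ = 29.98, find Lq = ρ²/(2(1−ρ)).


ρ = 22.89/29.98 = 0.7635
M/D/1: Lq = ρ²/(2(1−ρ)) = 0.5829/(2·0.2365) = 1.23249

Final: 1.23249


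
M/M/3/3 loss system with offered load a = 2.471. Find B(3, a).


B(c,a) = (a^c/c!) / Σ_{k=0}^{c} a^k/k!
a^3/3! = 2.514589
Σ terms (k=0..3): 1.00000 + 2.47100 + 3.05292 + 2.51459 = 9.038509
B = 2.514589/9.038509 = 0.278208

Final: 0.278208


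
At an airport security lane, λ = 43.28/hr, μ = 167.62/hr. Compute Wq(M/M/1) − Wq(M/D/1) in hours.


ρ = 43.28/167.62 = 0.2582
Wq(M/M/1) = ρ/(μ−λ) = 0.2582/124.34 = 0.002077 hr
Wq(M/D/1) = ρ/(2(μ−λ)) = 0.001038 hr
Savings = 0.002077 − 0.001038 = 0.001038 hr

Final: 0.001038 hr


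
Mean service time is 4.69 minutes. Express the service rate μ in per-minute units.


μ = 1/(service time) in consistent units.
1 minute = 1 min, so μ = 1/4.69 = 0.2132 per minute

Final: 0.2132 /min


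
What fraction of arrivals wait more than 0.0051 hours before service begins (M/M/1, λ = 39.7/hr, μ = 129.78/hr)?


ρ = 39.7/129.78 = 0.3059
P(Wq > t) = ρ·e^{−(μ−λ)t} = 0.3059·e^{−0.4594}
= 0.3059·0.631657 = 0.193225

Final: 0.193225


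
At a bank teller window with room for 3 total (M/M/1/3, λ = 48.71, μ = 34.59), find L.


ρ = 48.71/34.59 = 1.4082
L = ρ[1 − (K+1)ρ^K + Kρ^(K+1)] / [(1−ρ)(1−ρ^(K+1))]
Numerator: 1.4082·(1 − 4·2.792561 + 3·3.932514) = 2.291577
Denominator: (-0.4082)·(-2.932514) = 1.197083
L = 2.291577/1.197083 = 1.9143

Final: 1.9143


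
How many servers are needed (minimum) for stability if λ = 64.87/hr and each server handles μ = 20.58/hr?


Stability requires cμ > λ ⇔ c > λ/μ.
λ/μ = 64.87/20.58 = 3.1521
Minimum integer c = ⌊3.1521⌋ + 1 = 4
Check: 4·20.58 = 82.32 > 64.87, while 3·20.58 = 61.74 ≤ 64.87

Final: 4 servers


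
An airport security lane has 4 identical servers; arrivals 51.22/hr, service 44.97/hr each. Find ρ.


ρ = λ/(cμ) = 51.22/(4·44.97) = 51.22/179.88 = 0.2847

Final: 0.2847


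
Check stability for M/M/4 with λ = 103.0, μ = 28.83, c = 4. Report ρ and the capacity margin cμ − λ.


Total capacity cμ = 4·28.83 = 115.32/hr
ρ = λ/(cμ) = 103.0/115.32 = 0.8932
Stable ⇔ ρ < 1: YES
Spare capacity = cμ − λ = 115.32 − 103.0 = 12.32/hr

Final: ρ = 0.8932; stable; margin = 12.32/hr


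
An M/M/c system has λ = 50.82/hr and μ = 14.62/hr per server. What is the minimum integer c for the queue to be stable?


Stability requires cμ > λ ⇔ c > λ/μ.
λ/μ = 50.82/14.62 = 3.4761
Minimum integer c = ⌊3.4761⌋ + 1 = 4
Check: 4·14.62 = 58.48 > 50.82, while 3·14.62 = 43.86 ≤ 50.82

Final: 4 servers


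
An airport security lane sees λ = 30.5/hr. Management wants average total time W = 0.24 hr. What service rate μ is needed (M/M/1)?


W = 1/(μ−λ) ⇒ μ − λ = 1/W = 1/0.24 = 4.1667
μ = λ + 1/W = 30.5 + 4.1667 = 34.6667 per hr

Final: 34.6667 /hr


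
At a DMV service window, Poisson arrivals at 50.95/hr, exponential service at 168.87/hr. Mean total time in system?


W = 1/(μ−λ) = 1/(168.87 − 50.95) = 1/117.92 = 0.008480 hr

Final: 0.008480 hr


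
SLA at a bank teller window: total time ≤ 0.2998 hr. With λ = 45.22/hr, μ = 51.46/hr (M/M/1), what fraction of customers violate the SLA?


W ~ Exponential(μ−λ) for M/M/1.
μ − λ = 51.46 − 45.22 = 6.2400
P(W > t) = e^{−(μ−λ)t} = e^{−1.8708} = 0.154008

Final: 0.154008


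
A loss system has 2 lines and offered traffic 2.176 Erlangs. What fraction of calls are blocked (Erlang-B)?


B(c,a) = (a^c/c!) / Σ_{k=0}^{c} a^k/k!
a^2/2! = 2.367488
Σ terms (k=0..2): 1.00000 + 2.17600 + 2.36749 = 5.543488
B = 2.367488/5.543488 = 0.427076

Final: 0.427076


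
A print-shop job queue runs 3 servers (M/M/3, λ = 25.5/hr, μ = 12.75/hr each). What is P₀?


a = λ/μ = 25.5/12.75 = 2.0000; ρ = a/c = 0.6667
Σ_{k=0}^{2} a^k/k! (terms k=0..2) = 1.00000 + 2.00000 + 2.00000 = 5.00000
Tail: a^3/(3!(1−ρ)) = 8.00000/(6·0.3333) = 4.00000
P₀ = 1/(5.00000 + 4.00000) = 1/9.00000 = 0.111111

Final: 0.111111


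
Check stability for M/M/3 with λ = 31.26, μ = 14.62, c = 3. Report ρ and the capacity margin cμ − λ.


Total capacity cμ = 3·14.62 = 43.86/hr
ρ = λ/(cμ) = 31.26/43.86 = 0.7127
Stable ⇔ ρ < 1: YES
Spare capacity = cμ − λ = 43.86 − 31.26 = 12.60/hr

Final: ρ = 0.7127; stable; margin = 12.60/hr


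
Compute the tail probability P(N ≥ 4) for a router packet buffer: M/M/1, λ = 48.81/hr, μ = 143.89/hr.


ρ = 48.81/143.89 = 0.3392
P(N ≥ n) = ρ^n = 0.3392^4 = 0.013241

Final: 0.013241


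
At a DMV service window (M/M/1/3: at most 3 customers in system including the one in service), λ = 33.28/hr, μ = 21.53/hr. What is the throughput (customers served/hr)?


ρ = 1.5458; P_K = (1−ρ)ρ^3/(1−ρ^4) = 0.428042
λ_eff = λ(1 − P_K) = 33.28·(1 − 0.428042) = 33.28·0.571958 = 19.0348 /hr

Final: 19.0348 /hr


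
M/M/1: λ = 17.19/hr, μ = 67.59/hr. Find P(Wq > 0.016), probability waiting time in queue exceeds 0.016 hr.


ρ = 17.19/67.59 = 0.2543
P(Wq > t) = ρ·e^{−(μ−λ)t} = 0.2543·e^{−0.8064}
= 0.2543·0.446462 = 0.113548

Final: 0.113548


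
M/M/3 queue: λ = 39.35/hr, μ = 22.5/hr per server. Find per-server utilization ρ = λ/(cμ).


ρ = λ/(cμ) = 39.35/(3·22.5) = 39.35/67.50 = 0.5830

Final: 0.5830


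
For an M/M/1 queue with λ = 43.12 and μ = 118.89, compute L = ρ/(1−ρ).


ρ = λ/μ = 43.12/118.89 = 0.3627
L = ρ/(1−ρ) = 0.3627/(1 − 0.3627) = 0.3627/0.6373 = 0.5691

Final: 0.5691


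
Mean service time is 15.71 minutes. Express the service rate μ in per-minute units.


μ = 1/(service time) in consistent units.
1 minute = 1 min, so μ = 1/15.71 = 0.06365 per minute

Final: 0.06365 /min


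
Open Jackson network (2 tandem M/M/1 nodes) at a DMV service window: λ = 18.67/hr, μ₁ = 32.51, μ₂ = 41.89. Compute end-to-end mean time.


Each node sees arrival rate λ = 18.67/hr (tandem ⇒ throughput preserved).
W₁ = 1/(μ₁−λ) = 1/(32.51−18.67) = 0.07225 hr
W₂ = 1/(μ₂−λ) = 1/(41.89−18.67) = 0.04307 hr
W_total = W₁ + W₂ = 0.07225 + 0.04307 = 0.11532 hr

Final: 0.11532 hr


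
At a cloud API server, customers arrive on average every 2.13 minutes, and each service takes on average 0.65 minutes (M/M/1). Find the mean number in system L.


λ = 60/2.13 = 28.1690 /hr
μ = 60/0.65 = 92.3077 /hr
ρ = λ/μ = 28.1690/92.3077 = 0.3052
L = ρ/(1−ρ) = 0.3052/0.6948 = 0.4392

Final: 0.4392


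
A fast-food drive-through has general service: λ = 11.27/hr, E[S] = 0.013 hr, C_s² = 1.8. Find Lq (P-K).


ρ = λ·E[S] = 11.27·0.013 = 0.1465
Lq = ρ²(1+C_s²)/(2(1−ρ)) = 0.02147·(1+1.8)/(2·0.8535)
= 0.02147·2.8000/1.7070 = 0.03521

Final: 0.03521


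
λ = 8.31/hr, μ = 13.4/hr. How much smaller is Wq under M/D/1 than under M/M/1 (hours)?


ρ = 8.31/13.4 = 0.6201
Wq(M/M/1) = ρ/(μ−λ) = 0.6201/5.09 = 0.12184 hr
Wq(M/D/1) = ρ/(2(μ−λ)) = 0.06092 hr
Savings = 0.12184 − 0.06092 = 0.06092 hr

Final: 0.06092 hr


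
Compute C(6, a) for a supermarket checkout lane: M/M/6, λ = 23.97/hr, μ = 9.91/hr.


a = λ/μ = 2.4188; ρ = a/6 = 0.4031
P₀ = 0.088617 (from M/M/c formula)
C(c,a) = [a^c/(c!(1−ρ))]·P₀ = [200.24712/(720·0.5969)]·0.088617
= 0.46596·0.088617 = 0.041292

Final: 0.041292


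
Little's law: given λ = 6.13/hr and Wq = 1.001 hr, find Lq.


Lq = λWq = 6.13·1.001 = 6.1361

Final: 6.1361


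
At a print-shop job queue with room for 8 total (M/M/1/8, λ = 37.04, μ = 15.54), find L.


ρ = 37.04/15.54 = 2.3835
L = ρ[1 − (K+1)ρ^K + Kρ^(K+1)] / [(1−ρ)(1−ρ^(K+1))]
Numerator: 2.3835·(1 − 9·1041.740883 + 8·2483.016880) = 25001.921556
Denominator: (-1.3835)·(-2482.016880) = 3433.935837
L = 25001.921556/3433.935837 = 7.2808

Final: 7.2808


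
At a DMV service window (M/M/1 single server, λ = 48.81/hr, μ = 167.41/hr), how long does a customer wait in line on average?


ρ = 48.81/167.41 = 0.2916
Wq = ρ/(μ−λ) = 0.2916/(167.41 − 48.81) = 0.2916/118.60 = 0.002458 hr

Final: 0.002458 hr


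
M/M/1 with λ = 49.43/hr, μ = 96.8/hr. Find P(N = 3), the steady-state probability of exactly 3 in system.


ρ = 49.43/96.8 = 0.5106
P_n = (1−ρ)·ρ^n = (1 − 0.5106)·0.5106^3 = 0.4894·0.133151 = 0.065159

Final: 0.065159


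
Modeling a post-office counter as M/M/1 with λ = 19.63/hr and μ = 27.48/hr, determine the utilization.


ρ = λ/μ = 19.63/27.48 = 0.7143

Final: 0.7143


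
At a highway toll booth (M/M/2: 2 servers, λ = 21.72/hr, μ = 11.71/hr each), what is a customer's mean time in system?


a = 1.8548; ρ = 0.9274; P₀ = 0.037661
Lq = P₀·a^c·ρ/(c!(1−ρ)²) = 11.40282
Wq = Lq/λ = 11.40282/21.72 = 0.52499 hr
W = Wq + 1/μ = 0.52499 + 0.08540 = 0.61039 hr

Final: 0.61039 hr


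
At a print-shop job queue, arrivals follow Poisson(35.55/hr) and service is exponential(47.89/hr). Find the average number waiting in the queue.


ρ = 35.55/47.89 = 0.7423
Lq = ρ²/(1−ρ) = 0.5510/0.2577 = 2.1385

Final: 2.1385


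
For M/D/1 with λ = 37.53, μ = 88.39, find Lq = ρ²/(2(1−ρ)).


ρ = 37.53/88.39 = 0.4246
M/D/1: Lq = ρ²/(2(1−ρ)) = 0.1803/(2·0.5754) = 0.15666

Final: 0.15666


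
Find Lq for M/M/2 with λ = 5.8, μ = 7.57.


a = λ/μ = 0.7662; ρ = a/2 = 0.3831
P₀ = 0.446036
Lq = P₀·a^c·ρ / (c!·(1−ρ)²) = 0.446036·0.58704·0.3831/(2·0.38058)
= 0.13178

Final: 0.13178


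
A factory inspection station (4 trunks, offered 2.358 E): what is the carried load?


B(4,2.358) = 0.134023 (Erlang-B)
Carried load = a(1 − B) = 2.358·(1 − 0.134023) = 2.358·0.865977 = 2.0420 E

Final: 2.0420 Erlangs


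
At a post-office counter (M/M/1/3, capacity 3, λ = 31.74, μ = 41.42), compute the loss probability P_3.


ρ = λ/μ = 31.74/41.42 = 0.7663
P_K = (1−ρ)ρ^K/(1−ρ^(K+1)) = (0.2337·0.449977)/(1 − 0.344816)
= 0.105161/0.655184 = 0.160506

Final: 0.160506


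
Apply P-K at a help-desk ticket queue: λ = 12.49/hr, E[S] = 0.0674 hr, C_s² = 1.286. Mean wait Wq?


ρ = λ·E[S] = 12.49·0.0674 = 0.8418
E[S²] = E[S]²(1+C_s²) = 0.0674²·(1+1.286) = 0.010385
Wq = λ·E[S²]/(2(1−ρ)) = 12.49·0.010385/(2·0.1582) = 0.41001 hr

Final: 0.41001 hr


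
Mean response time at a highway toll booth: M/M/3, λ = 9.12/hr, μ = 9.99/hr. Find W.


a = 0.9129; ρ = 0.3043; P₀ = 0.398107
Lq = P₀·a^c·ρ/(c!(1−ρ)²) = 0.03174
Wq = Lq/λ = 0.03174/9.12 = 0.003480 hr
W = Wq + 1/μ = 0.003480 + 0.10010 = 0.10358 hr

Final: 0.10358 hr


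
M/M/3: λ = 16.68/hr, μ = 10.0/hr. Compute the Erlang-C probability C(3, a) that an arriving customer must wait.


a = λ/μ = 1.6680; ρ = a/3 = 0.5560
P₀ = 0.172380 (from M/M/c formula)
C(c,a) = [a^c/(c!(1−ρ))]·P₀ = [4.64075/(6·0.4440)]·0.172380
= 1.74202·0.172380 = 0.300290

Final: 0.300290


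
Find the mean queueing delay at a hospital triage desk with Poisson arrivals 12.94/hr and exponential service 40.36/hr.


ρ = 12.94/40.36 = 0.3206
Wq = ρ/(μ−λ) = 0.3206/(40.36 − 12.94) = 0.3206/27.42 = 0.01169 hr

Final: 0.01169 hr


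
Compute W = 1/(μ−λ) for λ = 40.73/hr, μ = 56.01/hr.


W = 1/(μ−λ) = 1/(56.01 − 40.73) = 1/15.28 = 0.06545 hr

Final: 0.06545 hr


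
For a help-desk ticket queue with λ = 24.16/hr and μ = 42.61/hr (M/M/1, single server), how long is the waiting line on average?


ρ = 24.16/42.61 = 0.5670
Lq = ρ²/(1−ρ) = 0.3215/0.4330 = 0.7425

Final: 0.7425


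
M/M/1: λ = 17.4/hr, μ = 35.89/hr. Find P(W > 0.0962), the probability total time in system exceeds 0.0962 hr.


W ~ Exponential(μ−λ) for M/M/1.
μ − λ = 35.89 − 17.4 = 18.4900
P(W > t) = e^{−(μ−λ)t} = e^{−1.7787} = 0.168851

Final: 0.168851


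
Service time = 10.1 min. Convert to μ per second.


μ = 1/(service time) in consistent units.
1 second = 0.0166667 min, so μ = 0.0166667/10.1 = 0.001650 per second

Final: 0.001650 /sec


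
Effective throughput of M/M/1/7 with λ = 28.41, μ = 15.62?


ρ = 1.8188; P_K = (1−ρ)ρ^7/(1−ρ^8) = 0.453984
λ_eff = λ(1 − P_K) = 28.41·(1 − 0.453984) = 28.41·0.546016 = 15.5123 /hr

Final: 15.5123 /hr


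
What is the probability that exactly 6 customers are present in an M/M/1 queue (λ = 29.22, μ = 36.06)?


ρ = 29.22/36.06 = 0.8103
P_n = (1−ρ)·ρ^n = (1 − 0.8103)·0.8103^6 = 0.1897·0.283092 = 0.053698

Final: 0.053698


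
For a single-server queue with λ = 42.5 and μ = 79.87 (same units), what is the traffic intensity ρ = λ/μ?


ρ = λ/μ = 42.5/79.87 = 0.5321

Final: 0.5321


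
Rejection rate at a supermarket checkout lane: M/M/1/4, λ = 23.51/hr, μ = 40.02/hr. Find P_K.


ρ = λ/μ = 23.51/40.02 = 0.5875
P_K = (1−ρ)ρ^K/(1−ρ^(K+1)) = (0.4125·0.119097)/(1 − 0.069964)
= 0.049133/0.930036 = 0.052829

Final: 0.052829


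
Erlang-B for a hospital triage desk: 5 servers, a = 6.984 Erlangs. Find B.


B(c,a) = (a^c/c!) / Σ_{k=0}^{c} a^k/k!
a^5/5! = 138.464967
Σ terms (k=0..5): 1.00000 + 6.98400 + 24.38813 + 56.77556 + 99.13013 + 138.46497 = 326.742789
B = 138.464967/326.742789 = 0.423774

Final: 0.423774


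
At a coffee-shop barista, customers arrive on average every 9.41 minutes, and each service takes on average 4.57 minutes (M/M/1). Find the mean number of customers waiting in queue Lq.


λ = 60/9.41 = 6.3762 /hr
μ = 60/4.57 = 13.1291 /hr
ρ = λ/μ = 6.3762/13.1291 = 0.4857
Lq = ρ²/(1−ρ) = 0.2359/0.5143 = 0.4586

Final: 0.4586


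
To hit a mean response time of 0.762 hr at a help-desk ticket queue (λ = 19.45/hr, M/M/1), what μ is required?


W = 1/(μ−λ) ⇒ μ − λ = 1/W = 1/0.762 = 1.3123
μ = λ + 1/W = 19.45 + 1.3123 = 20.7623 per hr

Final: 20.7623 /hr


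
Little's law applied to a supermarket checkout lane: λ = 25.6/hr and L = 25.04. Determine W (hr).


W = L/λ = 25.04/25.6 = 0.9781 hr

Final: 0.9781 hr


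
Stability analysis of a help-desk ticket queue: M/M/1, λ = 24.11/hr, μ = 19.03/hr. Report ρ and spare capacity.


Total capacity cμ = 1·19.03 = 19.03/hr
ρ = λ/(cμ) = 24.11/19.03 = 1.2669
Stable ⇔ ρ < 1: NO
Spare capacity = cμ − λ = 19.03 − 24.11 = -5.08/hr

Final: ρ = 1.2669; unstable; margin = -5.08/hr


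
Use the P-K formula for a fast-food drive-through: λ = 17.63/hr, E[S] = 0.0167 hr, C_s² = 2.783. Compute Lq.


ρ = λ·E[S] = 17.63·0.0167 = 0.2944
Lq = ρ²(1+C_s²)/(2(1−ρ)) = 0.08668·(1+2.783)/(2·0.7056)
= 0.08668·3.7830/1.4112 = 0.23238

Final: 0.23238


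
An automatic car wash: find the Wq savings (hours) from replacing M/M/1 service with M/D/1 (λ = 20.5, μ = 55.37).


ρ = 20.5/55.37 = 0.3702
Wq(M/M/1) = ρ/(μ−λ) = 0.3702/34.87 = 0.01062 hr
Wq(M/D/1) = ρ/(2(μ−λ)) = 0.005309 hr
Savings = 0.01062 − 0.005309 = 0.005309 hr

Final: 0.005309 hr


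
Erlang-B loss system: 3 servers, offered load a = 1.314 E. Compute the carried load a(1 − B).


B(3,1.314) = 0.106352 (Erlang-B)
Carried load = a(1 − B) = 1.314·(1 − 0.106352) = 1.314·0.893648 = 1.1743 E

Final: 1.1743 Erlangs


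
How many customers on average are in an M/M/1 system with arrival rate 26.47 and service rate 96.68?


ρ = λ/μ = 26.47/96.68 = 0.2738
L = ρ/(1−ρ) = 0.2738/(1 − 0.2738) = 0.2738/0.7262 = 0.3770

Final: 0.3770


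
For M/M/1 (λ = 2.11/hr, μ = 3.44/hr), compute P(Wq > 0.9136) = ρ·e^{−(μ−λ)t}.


ρ = 2.11/3.44 = 0.6134
P(Wq > t) = ρ·e^{−(μ−λ)t} = 0.6134·e^{−1.2151}
= 0.6134·0.296684 = 0.181978

Final: 0.181978


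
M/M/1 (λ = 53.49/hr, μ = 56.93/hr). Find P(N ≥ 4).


ρ = 53.49/56.93 = 0.9396
P(N ≥ n) = ρ^n = 0.9396^4 = 0.779338

Final: 0.779338


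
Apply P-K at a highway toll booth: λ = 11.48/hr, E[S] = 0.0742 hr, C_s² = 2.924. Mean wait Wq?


ρ = λ·E[S] = 11.48·0.0742 = 0.8518
E[S²] = E[S]²(1+C_s²) = 0.0742²·(1+2.924) = 0.021604
Wq = λ·E[S²]/(2(1−ρ)) = 11.48·0.021604/(2·0.1482) = 0.83685 hr

Final: 0.83685 hr


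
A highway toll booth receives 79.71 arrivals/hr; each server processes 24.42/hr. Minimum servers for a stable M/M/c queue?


Stability requires cμ > λ ⇔ c > λ/μ.
λ/μ = 79.71/24.42 = 3.2641
Minimum integer c = ⌊3.2641⌋ + 1 = 4
Check: 4·24.42 = 97.68 > 79.71, while 3·24.42 = 73.26 ≤ 79.71

Final: 4 servers


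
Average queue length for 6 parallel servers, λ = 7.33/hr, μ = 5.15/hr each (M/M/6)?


a = λ/μ = 1.4233; ρ = a/6 = 0.2372
P₀ = 0.240874
Lq = P₀·a^c·ρ / (c!·(1−ρ)²) = 0.240874·8.31343·0.2372/(720·0.58184)
= 0.001134

Final: 0.001134


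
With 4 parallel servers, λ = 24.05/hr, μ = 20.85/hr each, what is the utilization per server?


ρ = λ/(cμ) = 24.05/(4·20.85) = 24.05/83.40 = 0.2884

Final: 0.2884


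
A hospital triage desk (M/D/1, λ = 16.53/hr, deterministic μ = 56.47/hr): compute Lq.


ρ = 16.53/56.47 = 0.2927
M/D/1: Lq = ρ²/(2(1−ρ)) = 0.08569/(2·0.7073) = 0.06057

Final: 0.06057


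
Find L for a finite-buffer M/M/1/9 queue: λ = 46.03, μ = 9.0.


ρ = 46.03/9.0 = 5.1144
L = ρ[1 − (K+1)ρ^K + Kρ^(K+1)] / [(1−ρ)(1−ρ^(K+1))]
Numerator: 5.1144·(1 − 10·2394342.029682 + 9·12245729.291805) = 441213631.498182
Denominator: (-4.1144)·(-12245728.291805) = 50384368.738394
L = 441213631.498182/50384368.738394 = 8.7570

Final: 8.7570


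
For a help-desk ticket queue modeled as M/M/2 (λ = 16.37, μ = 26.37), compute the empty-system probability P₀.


a = λ/μ = 16.37/26.37 = 0.6208; ρ = a/c = 0.3104
Σ_{k=0}^{1} a^k/k! (terms k=0..1) = 1.00000 + 0.62078 = 1.62078
Tail: a^2/(2!(1−ρ)) = 0.38537/(2·0.6896) = 0.27941
P₀ = 1/(1.62078 + 0.27941) = 1/1.90019 = 0.526262

Final: 0.526262


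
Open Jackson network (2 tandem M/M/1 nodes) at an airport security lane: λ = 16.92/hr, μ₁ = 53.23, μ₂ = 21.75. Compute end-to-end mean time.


Each node sees arrival rate λ = 16.92/hr (tandem ⇒ throughput preserved).
W₁ = 1/(μ₁−λ) = 1/(53.23−16.92) = 0.02754 hr
W₂ = 1/(μ₂−λ) = 1/(21.75−16.92) = 0.20704 hr
W_total = W₁ + W₂ = 0.02754 + 0.20704 = 0.23458 hr

Final: 0.23458 hr


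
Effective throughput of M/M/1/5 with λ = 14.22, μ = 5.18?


ρ = 2.7452; P_K = (1−ρ)ρ^5/(1−ρ^6) = 0.637213
λ_eff = λ(1 − P_K) = 14.22·(1 − 0.637213) = 14.22·0.362787 = 5.1588 /hr

Final: 5.1588 /hr


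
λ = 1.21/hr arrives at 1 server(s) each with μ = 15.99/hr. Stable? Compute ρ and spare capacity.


Total capacity cμ = 1·15.99 = 15.99/hr
ρ = λ/(cμ) = 1.21/15.99 = 0.07567
Stable ⇔ ρ < 1: YES
Spare capacity = cμ − λ = 15.99 − 1.21 = 14.78/hr

Final: ρ = 0.07567; stable; margin = 14.78/hr


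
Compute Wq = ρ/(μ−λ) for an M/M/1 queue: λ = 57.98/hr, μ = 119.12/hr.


ρ = 57.98/119.12 = 0.4867
Wq = ρ/(μ−λ) = 0.4867/(119.12 − 57.98) = 0.4867/61.14 = 0.007961 hr

Final: 0.007961 hr


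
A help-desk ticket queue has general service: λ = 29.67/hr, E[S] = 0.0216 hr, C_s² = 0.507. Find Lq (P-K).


ρ = λ·E[S] = 29.67·0.0216 = 0.6409
Lq = ρ²(1+C_s²)/(2(1−ρ)) = 0.4107·(1+0.507)/(2·0.3591)
= 0.4107·1.5070/0.7183 = 0.86174

Final: 0.86174


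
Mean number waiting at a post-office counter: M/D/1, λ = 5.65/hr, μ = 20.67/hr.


ρ = 5.65/20.67 = 0.2733
M/D/1: Lq = ρ²/(2(1−ρ)) = 0.07472/(2·0.7267) = 0.05141

Final: 0.05141


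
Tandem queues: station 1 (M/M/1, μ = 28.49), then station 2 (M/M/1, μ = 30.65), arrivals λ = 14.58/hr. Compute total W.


Each node sees arrival rate λ = 14.58/hr (tandem ⇒ throughput preserved).
W₁ = 1/(μ₁−λ) = 1/(28.49−14.58) = 0.07189 hr
W₂ = 1/(μ₂−λ) = 1/(30.65−14.58) = 0.06223 hr
W_total = W₁ + W₂ = 0.07189 + 0.06223 = 0.13412 hr

Final: 0.13412 hr


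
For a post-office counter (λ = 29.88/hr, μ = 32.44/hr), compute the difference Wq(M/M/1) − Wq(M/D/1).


ρ = 29.88/32.44 = 0.9211
Wq(M/M/1) = ρ/(μ−λ) = 0.9211/2.56 = 0.35980 hr
Wq(M/D/1) = ρ/(2(μ−λ)) = 0.17990 hr
Savings = 0.35980 − 0.17990 = 0.17990 hr

Final: 0.17990 hr


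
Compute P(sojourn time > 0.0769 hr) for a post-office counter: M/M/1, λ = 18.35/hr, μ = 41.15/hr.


W ~ Exponential(μ−λ) for M/M/1.
μ − λ = 41.15 − 18.35 = 22.8000
P(W > t) = e^{−(μ−λ)t} = e^{−1.7533} = 0.173198

Final: 0.173198


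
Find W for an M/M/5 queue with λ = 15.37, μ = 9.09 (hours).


a = 1.6909; ρ = 0.3382; P₀ = 0.183799
Lq = P₀·a^c·ρ/(c!(1−ρ)²) = 0.01634
Wq = Lq/λ = 0.01634/15.37 = 0.001063 hr
W = Wq + 1/μ = 0.001063 + 0.11001 = 0.11107 hr

Final: 0.11107 hr


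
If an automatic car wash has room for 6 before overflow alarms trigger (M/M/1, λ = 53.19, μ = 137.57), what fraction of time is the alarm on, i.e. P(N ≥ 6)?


ρ = 53.19/137.57 = 0.3866
P(N ≥ n) = ρ^n = 0.3866^6 = 0.003341

Final: 0.003341


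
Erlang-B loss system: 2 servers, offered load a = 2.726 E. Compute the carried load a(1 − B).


B(2,2.726) = 0.499297 (Erlang-B)
Carried load = a(1 − B) = 2.726·(1 − 0.499297) = 2.726·0.500703 = 1.3649 E

Final: 1.3649 Erlangs


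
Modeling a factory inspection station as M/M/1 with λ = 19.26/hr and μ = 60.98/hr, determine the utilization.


ρ = λ/μ = 19.26/60.98 = 0.3158

Final: 0.3158


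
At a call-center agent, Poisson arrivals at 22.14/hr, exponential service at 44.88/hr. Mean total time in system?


W = 1/(μ−λ) = 1/(44.88 − 22.14) = 1/22.74 = 0.04398 hr

Final: 0.04398 hr


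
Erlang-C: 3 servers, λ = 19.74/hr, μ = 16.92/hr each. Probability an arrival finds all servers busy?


a = λ/μ = 1.1667; ρ = a/3 = 0.3889
P₀ = 0.304850 (from M/M/c formula)
C(c,a) = [a^c/(c!(1−ρ))]·P₀ = [1.58796/(6·0.6111)]·0.304850
= 0.43308·0.304850 = 0.132025

Final: 0.132025


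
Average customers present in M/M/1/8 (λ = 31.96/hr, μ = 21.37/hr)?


ρ = 31.96/21.37 = 1.4956
L = ρ[1 − (K+1)ρ^K + Kρ^(K+1)] / [(1−ρ)(1−ρ^(K+1))]
Numerator: 1.4956·(1 − 9·25.027530 + 8·37.430035) = 112.454503
Denominator: (-0.4956)·(-36.430035) = 18.053068
L = 112.454503/18.053068 = 6.2291

Final: 6.2291


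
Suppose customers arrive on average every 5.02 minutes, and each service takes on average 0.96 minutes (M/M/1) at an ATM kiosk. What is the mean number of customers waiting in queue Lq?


λ = 60/5.02 = 11.9522 /hr
μ = 60/0.96 = 62.5000 /hr
ρ = λ/μ = 11.9522/62.5000 = 0.1912
Lq = ρ²/(1−ρ) = 0.03657/0.8088 = 0.04522

Final: 0.04522


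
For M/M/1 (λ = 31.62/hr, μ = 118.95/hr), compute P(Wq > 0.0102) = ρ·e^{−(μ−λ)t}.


ρ = 31.62/118.95 = 0.2658
P(Wq > t) = ρ·e^{−(μ−λ)t} = 0.2658·e^{−0.8908}
= 0.2658·0.410341 = 0.109079

Final: 0.109079


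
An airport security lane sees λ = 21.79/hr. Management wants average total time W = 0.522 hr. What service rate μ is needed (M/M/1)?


W = 1/(μ−λ) ⇒ μ − λ = 1/W = 1/0.522 = 1.9157
μ = λ + 1/W = 21.79 + 1.9157 = 23.7057 per hr

Final: 23.7057 /hr


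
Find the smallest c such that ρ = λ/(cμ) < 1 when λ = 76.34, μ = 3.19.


Stability requires cμ > λ ⇔ c > λ/μ.
λ/μ = 76.34/3.19 = 23.9310
Minimum integer c = ⌊23.9310⌋ + 1 = 24
Check: 24·3.19 = 76.56 > 76.34, while 23·3.19 = 73.37 ≤ 76.34

Final: 24 servers


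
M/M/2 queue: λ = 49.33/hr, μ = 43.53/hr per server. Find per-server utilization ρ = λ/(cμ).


ρ = λ/(cμ) = 49.33/(2·43.53) = 49.33/87.06 = 0.5666

Final: 0.5666


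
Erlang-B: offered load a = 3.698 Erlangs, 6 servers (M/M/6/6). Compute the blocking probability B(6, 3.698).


B(c,a) = (a^c/c!) / Σ_{k=0}^{c} a^k/k!
a^6/6! = 3.551967
Σ terms (k=0..6): 1.00000 + 3.69800 + 6.83760 + 8.42848 + 7.79213 + 5.76306 + 3.55197 = 37.071249
B = 3.551967/37.071249 = 0.095815

Final: 0.095815


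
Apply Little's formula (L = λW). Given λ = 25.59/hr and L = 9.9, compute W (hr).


W = L/λ = 9.9/25.59 = 0.3869 hr

Final: 0.3869 hr


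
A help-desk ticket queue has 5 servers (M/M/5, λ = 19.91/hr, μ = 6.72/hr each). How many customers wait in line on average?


a = λ/μ = 2.9628; ρ = a/5 = 0.5926
P₀ = 0.048622
Lq = P₀·a^c·ρ / (c!·(1−ρ)²) = 0.048622·228.30212·0.5926/(120·0.16601)
= 0.33019

Final: 0.33019


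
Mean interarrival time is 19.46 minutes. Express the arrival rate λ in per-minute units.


λ = 1/(interarrival time) in consistent units.
1 minute = 1 min, so λ = 1/19.46 = 0.05139 per minute

Final: 0.05139 /min


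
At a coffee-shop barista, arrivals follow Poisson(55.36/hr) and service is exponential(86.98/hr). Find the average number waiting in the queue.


ρ = 55.36/86.98 = 0.6365
Lq = ρ²/(1−ρ) = 0.4051/0.3635 = 1.1143

Final: 1.1143


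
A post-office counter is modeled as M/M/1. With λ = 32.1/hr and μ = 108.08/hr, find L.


ρ = λ/μ = 32.1/108.08 = 0.2970
L = ρ/(1−ρ) = 0.2970/(1 − 0.2970) = 0.2970/0.7030 = 0.4225

Final: 0.4225


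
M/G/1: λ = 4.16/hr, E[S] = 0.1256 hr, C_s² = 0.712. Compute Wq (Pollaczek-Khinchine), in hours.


ρ = λ·E[S] = 4.16·0.1256 = 0.5225
E[S²] = E[S]²(1+C_s²) = 0.1256²·(1+0.712) = 0.027007
Wq = λ·E[S²]/(2(1−ρ)) = 4.16·0.027007/(2·0.4775) = 0.11764 hr

Final: 0.11764 hr


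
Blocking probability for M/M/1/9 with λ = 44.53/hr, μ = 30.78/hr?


ρ = λ/μ = 44.53/30.78 = 1.4467
P_K = (1−ρ)ρ^K/(1−ρ^(K+1)) = (-0.4467·27.762381)/(1 − 40.164355)
= -12.401974/-39.164355 = 0.316665

Final: 0.316665


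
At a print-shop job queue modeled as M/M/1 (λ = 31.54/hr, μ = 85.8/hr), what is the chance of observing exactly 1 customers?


ρ = 31.54/85.8 = 0.3676
P_n = (1−ρ)·ρ^n = (1 − 0.3676)·0.3676^1 = 0.6324·0.367599 = 0.232470

Final: 0.232470


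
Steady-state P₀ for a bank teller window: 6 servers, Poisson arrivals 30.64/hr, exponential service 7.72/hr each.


a = λ/μ = 30.64/7.72 = 3.9689; ρ = a/c = 0.6615
Σ_{k=0}^{5} a^k/k! (terms k=0..5) = 1.00000 + 3.96891 + 7.87613 + 10.41989 + 10.33891 + 8.20684 = 41.81068
Tail: a^6/(6!(1−ρ)) = 3908.66782/(720·0.3385) = 16.03684
P₀ = 1/(41.81068 + 16.03684) = 1/57.84752 = 0.017287

Final: 0.017287


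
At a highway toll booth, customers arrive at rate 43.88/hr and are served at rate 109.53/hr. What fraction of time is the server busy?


ρ = λ/μ = 43.88/109.53 = 0.4006

Final: 0.4006


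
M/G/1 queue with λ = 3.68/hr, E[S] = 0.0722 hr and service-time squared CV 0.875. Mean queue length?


ρ = λ·E[S] = 3.68·0.0722 = 0.2657
Lq = ρ²(1+C_s²)/(2(1−ρ)) = 0.07059·(1+0.875)/(2·0.7343)
= 0.07059·1.8750/1.4686 = 0.09013

Final: 0.09013


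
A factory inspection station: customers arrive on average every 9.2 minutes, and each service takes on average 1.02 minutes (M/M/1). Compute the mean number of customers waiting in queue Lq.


λ = 60/9.2 = 6.5217 /hr
μ = 60/1.02 = 58.8235 /hr
ρ = λ/μ = 6.5217/58.8235 = 0.1109
Lq = ρ²/(1−ρ) = 0.01229/0.8891 = 0.01382

Final: 0.01382


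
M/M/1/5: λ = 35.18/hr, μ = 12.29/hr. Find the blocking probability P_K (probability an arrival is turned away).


ρ = λ/μ = 35.18/12.29 = 2.8625
P_K = (1−ρ)ρ^K/(1−ρ^(K+1)) = (-1.8625·192.185121)/(1 − 550.127954)
= -357.942833/-549.127954 = 0.651839

Final: 0.651839


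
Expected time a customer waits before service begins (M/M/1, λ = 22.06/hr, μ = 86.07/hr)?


ρ = 22.06/86.07 = 0.2563
Wq = ρ/(μ−λ) = 0.2563/(86.07 − 22.06) = 0.2563/64.01 = 0.004004 hr

Final: 0.004004 hr


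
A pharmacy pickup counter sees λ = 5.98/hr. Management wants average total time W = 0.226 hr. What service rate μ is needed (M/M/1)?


W = 1/(μ−λ) ⇒ μ − λ = 1/W = 1/0.226 = 4.4248
μ = λ + 1/W = 5.98 + 4.4248 = 10.4048 per hr

Final: 10.4048 /hr


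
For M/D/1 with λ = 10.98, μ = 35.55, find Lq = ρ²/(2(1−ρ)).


ρ = 10.98/35.55 = 0.3089
M/D/1: Lq = ρ²/(2(1−ρ)) = 0.09539/(2·0.6911) = 0.06901

Final: 0.06901


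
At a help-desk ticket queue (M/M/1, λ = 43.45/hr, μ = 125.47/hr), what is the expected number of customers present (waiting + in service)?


ρ = λ/μ = 43.45/125.47 = 0.3463
L = ρ/(1−ρ) = 0.3463/(1 − 0.3463) = 0.3463/0.6537 = 0.5297

Final: 0.5297


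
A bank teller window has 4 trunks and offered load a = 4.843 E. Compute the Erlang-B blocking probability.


B(c,a) = (a^c/c!) / Σ_{k=0}^{c} a^k/k!
a^4/4! = 22.921690
Σ terms (k=0..4): 1.00000 + 4.84300 + 11.72732 + 18.93181 + 22.92169 = 59.423825
B = 22.921690/59.423825 = 0.385732

Final: 0.385732


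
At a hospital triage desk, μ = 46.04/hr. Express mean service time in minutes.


Mean service time = 1/μ = 1/46.04 hour = 0.02172 hour
In minutes: 0.02172 × 60 = 1.3032 min

Final: 1.3032 min


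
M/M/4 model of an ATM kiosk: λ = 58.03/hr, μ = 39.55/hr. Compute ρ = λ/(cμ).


ρ = λ/(cμ) = 58.03/(4·39.55) = 58.03/158.20 = 0.3668

Final: 0.3668


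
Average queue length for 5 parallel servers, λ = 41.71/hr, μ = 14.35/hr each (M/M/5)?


a = λ/μ = 2.9066; ρ = a/5 = 0.5813
P₀ = 0.051741
Lq = P₀·a^c·ρ / (c!·(1−ρ)²) = 0.051741·207.46338·0.5813/(120·0.17529)
= 0.29666

Final: 0.29666


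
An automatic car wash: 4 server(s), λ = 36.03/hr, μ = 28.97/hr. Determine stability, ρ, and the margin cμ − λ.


Total capacity cμ = 4·28.97 = 115.88/hr
ρ = λ/(cμ) = 36.03/115.88 = 0.3109
Stable ⇔ ρ < 1: YES
Spare capacity = cμ − λ = 115.88 − 36.03 = 79.85/hr

Final: ρ = 0.3109; stable; margin = 79.85/hr


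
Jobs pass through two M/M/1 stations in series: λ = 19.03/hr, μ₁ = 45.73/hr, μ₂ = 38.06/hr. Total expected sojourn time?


Each node sees arrival rate λ = 19.03/hr (tandem ⇒ throughput preserved).
W₁ = 1/(μ₁−λ) = 1/(45.73−19.03) = 0.03745 hr
W₂ = 1/(μ₂−λ) = 1/(38.06−19.03) = 0.05255 hr
W_total = W₁ + W₂ = 0.03745 + 0.05255 = 0.09000 hr

Final: 0.09000 hr


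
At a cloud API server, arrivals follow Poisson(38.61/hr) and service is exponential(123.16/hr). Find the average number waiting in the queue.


ρ = 38.61/123.16 = 0.3135
Lq = ρ²/(1−ρ) = 0.09828/0.6865 = 0.1432

Final: 0.1432


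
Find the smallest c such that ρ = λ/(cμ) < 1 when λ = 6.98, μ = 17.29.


Stability requires cμ > λ ⇔ c > λ/μ.
λ/μ = 6.98/17.29 = 0.4037
Minimum integer c = ⌊0.4037⌋ + 1 = 1
Check: 1·17.29 = 17.29 > 6.98, while 0·17.29 = 0.00 ≤ 6.98

Final: 1 servers


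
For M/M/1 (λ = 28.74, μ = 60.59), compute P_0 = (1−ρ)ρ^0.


ρ = 28.74/60.59 = 0.4743
P_n = (1−ρ)·ρ^n = (1 − 0.4743)·0.4743^0 = 0.5257·1.000000 = 0.525664

Final: 0.525664


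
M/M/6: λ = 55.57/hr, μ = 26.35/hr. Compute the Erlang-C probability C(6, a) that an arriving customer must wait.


a = λ/μ = 2.1089; ρ = a/6 = 0.3515
P₀ = 0.121122 (from M/M/c formula)
C(c,a) = [a^c/(c!(1−ρ))]·P₀ = [87.97488/(720·0.6485)]·0.121122
= 0.18841·0.121122 = 0.022821

Final: 0.022821


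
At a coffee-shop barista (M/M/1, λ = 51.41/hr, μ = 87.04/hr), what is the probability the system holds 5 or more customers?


ρ = 51.41/87.04 = 0.5906
P(N ≥ n) = ρ^n = 0.5906^5 = 0.071886

Final: 0.071886


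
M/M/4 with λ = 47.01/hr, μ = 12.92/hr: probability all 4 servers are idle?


a = λ/μ = 47.01/12.92 = 3.6385; ρ = a/c = 0.9096
Σ_{k=0}^{3} a^k/k! (terms k=0..3) = 1.00000 + 3.63854 + 6.61950 + 8.02845 = 19.28650
Tail: a^4/(4!(1−ρ)) = 175.27136/(24·0.09036) = 80.81749
P₀ = 1/(19.28650 + 80.81749) = 1/100.10399 = 0.009990

Final: 0.009990


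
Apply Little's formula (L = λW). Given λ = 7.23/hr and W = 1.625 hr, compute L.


L = λW = 7.23·1.625 = 11.7488

Final: 11.7488


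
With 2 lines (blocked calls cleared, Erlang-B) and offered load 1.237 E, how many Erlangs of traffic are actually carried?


B(2,1.237) = 0.254851 (Erlang-B)
Carried load = a(1 − B) = 1.237·(1 − 0.254851) = 1.237·0.745149 = 0.9217 E

Final: 0.9217 Erlangs


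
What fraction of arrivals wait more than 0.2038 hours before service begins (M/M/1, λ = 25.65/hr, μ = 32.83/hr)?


ρ = 25.65/32.83 = 0.7813
P(Wq > t) = ρ·e^{−(μ−λ)t} = 0.7813·e^{−1.4633}
= 0.7813·0.231475 = 0.180851

Final: 0.180851


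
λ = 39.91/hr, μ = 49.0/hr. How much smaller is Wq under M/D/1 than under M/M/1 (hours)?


ρ = 39.91/49.0 = 0.8145
Wq(M/M/1) = ρ/(μ−λ) = 0.8145/9.09 = 0.08960 hr
Wq(M/D/1) = ρ/(2(μ−λ)) = 0.04480 hr
Savings = 0.08960 − 0.04480 = 0.04480 hr

Final: 0.04480 hr


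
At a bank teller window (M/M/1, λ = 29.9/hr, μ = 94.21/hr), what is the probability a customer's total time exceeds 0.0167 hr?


W ~ Exponential(μ−λ) for M/M/1.
μ − λ = 94.21 − 29.9 = 64.3100
P(W > t) = e^{−(μ−λ)t} = e^{−1.0740} = 0.341647

Final: 0.341647


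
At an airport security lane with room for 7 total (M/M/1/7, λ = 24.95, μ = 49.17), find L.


ρ = 24.95/49.17 = 0.5074
L = ρ[1 − (K+1)ρ^K + Kρ^(K+1)] / [(1−ρ)(1−ρ^(K+1))]
Numerator: 0.5074·(1 − 8·0.008661 + 7·0.004395) = 0.487874
Denominator: (0.4926)·(0.995605) = 0.490412
L = 0.487874/0.490412 = 0.9948

Final: 0.9948


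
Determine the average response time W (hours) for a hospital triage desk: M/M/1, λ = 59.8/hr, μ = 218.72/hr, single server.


W = 1/(μ−λ) = 1/(218.72 − 59.8) = 1/158.92 = 0.006292 hr

Final: 0.006292 hr


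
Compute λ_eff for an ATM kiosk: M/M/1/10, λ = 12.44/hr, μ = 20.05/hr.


ρ = 0.6204; P_K = (1−ρ)ρ^10/(1−ρ^11) = 0.003226
λ_eff = λ(1 − P_K) = 12.44·(1 − 0.003226) = 12.44·0.996774 = 12.3999 /hr

Final: 12.3999 /hr


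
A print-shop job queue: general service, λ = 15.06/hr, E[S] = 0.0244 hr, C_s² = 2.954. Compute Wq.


ρ = λ·E[S] = 15.06·0.0244 = 0.3675
E[S²] = E[S]²(1+C_s²) = 0.0244²·(1+2.954) = 0.002354
Wq = λ·E[S²]/(2(1−ρ)) = 15.06·0.002354/(2·0.6325) = 0.02802 hr

Final: 0.02802 hr


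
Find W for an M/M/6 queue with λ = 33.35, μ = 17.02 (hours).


a = 1.9595; ρ = 0.3266; P₀ = 0.140751
Lq = P₀·a^c·ρ/(c!(1−ρ)²) = 0.007968
Wq = Lq/λ = 0.007968/33.35 = 0.0002389 hr
W = Wq + 1/μ = 0.0002389 + 0.05875 = 0.05899 hr

Final: 0.05899 hr


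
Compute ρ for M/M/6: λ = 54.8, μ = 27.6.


ρ = λ/(cμ) = 54.8/(6·27.6) = 54.8/165.60 = 0.3309

Final: 0.3309


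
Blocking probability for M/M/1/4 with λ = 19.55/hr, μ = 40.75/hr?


ρ = λ/μ = 19.55/40.75 = 0.4798
P_K = (1−ρ)ρ^K/(1−ρ^(K+1)) = (0.5202·0.052976)/(1 − 0.025415)
= 0.027560/0.974585 = 0.028279

Final: 0.028279
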